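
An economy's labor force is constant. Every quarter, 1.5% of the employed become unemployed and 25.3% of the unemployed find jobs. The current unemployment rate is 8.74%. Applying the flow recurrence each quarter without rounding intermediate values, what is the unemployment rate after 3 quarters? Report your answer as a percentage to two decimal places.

Unemployment rate after three quarters ≈ 6.83%.

With a fixed labor force, u_{t+1} = u_t + s·(1−u_t) − f·u_t = u_t·(1−s−f) + s.
Here 1−s−f = 0.732 and s = 0.015.
u_1 = 0.087400 × 0.732 + 0.015 = 0.078977.
u_2 = 0.078977 × 0.732 + 0.015 = 0.072811.
u_3 = 0.072811 × 0.732 + 0.015 = 0.068298.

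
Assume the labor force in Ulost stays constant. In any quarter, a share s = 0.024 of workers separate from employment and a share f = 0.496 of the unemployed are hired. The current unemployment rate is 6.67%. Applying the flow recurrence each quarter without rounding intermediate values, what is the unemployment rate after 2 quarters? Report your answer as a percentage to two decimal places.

With a fixed labor force, u_{t+1} = u_t + s·(1−u_t) − f·u_t = u_t·(1−s−f) + s.
Here 1−s−f = 0.480 and s = 0.024.
u_1 = 0.066700 × 0.480 + 0.024 = 0.056016.
u_2 = 0.056016 × 0.480 + 0.024 = 0.050888.

Unemployment rate after two quarters ≈ 5.09%.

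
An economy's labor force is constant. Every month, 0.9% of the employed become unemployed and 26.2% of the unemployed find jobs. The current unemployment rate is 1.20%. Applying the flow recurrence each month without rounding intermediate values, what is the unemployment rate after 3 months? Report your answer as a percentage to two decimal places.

Unemployment rate after three months ≈ 2.50%.

With a fixed labor force, u_{t+1} = u_t + s·(1−u_t) − f·u_t = u_t·(1−s−f) + s.
Here 1−s−f = 0.729 and s = 0.009.
u_1 = 0.012000 × 0.729 + 0.009 = 0.017748.
u_2 = 0.017748 × 0.729 + 0.009 = 0.021938.
u_3 = 0.021938 × 0.729 + 0.009 = 0.024993.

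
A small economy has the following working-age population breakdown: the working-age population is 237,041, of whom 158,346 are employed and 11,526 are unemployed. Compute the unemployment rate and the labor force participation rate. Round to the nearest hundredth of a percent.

Unemployment rate ≈ 6.79%; labor force participation rate ≈ 71.66%.

Labor force = employed + unemployed = 158,346 + 11,526 = 169,872.
Unemployment rate = 11,526 / 169,872 = 6.79%.
Labor force participation rate = 169,872 / 237,041 = 71.66%.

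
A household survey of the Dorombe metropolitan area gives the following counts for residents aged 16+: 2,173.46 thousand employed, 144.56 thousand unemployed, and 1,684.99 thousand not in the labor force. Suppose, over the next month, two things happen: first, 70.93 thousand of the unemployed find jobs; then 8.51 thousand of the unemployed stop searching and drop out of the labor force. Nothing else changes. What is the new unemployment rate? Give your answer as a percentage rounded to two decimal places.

Initially, labor force = 2,173.46 + 144.56 = 2,318.02 thousand, so u = 144.56/2,318.02 = 6.24%.
After the first change, unemployed falls and employed rises by 70.93; labor force unchanged → E = 2,244.39, U = 73.63, labor force = 2,318.02 thousand.
After the second change, unemployed and labor force both fall by 8.51 → E = 2,244.39, U = 65.12, labor force = 2,309.51 thousand.
New unemployment rate = 65.12 / 2,309.51 = 2.82%.

New unemployment rate ≈ 2.82%.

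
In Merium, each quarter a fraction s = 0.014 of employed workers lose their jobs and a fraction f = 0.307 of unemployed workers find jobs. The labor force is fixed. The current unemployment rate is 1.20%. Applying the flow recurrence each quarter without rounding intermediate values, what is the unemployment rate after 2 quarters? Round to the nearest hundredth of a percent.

Unemployment rate after two quarters ≈ 2.90%.

With a fixed labor force, u_{t+1} = u_t + s·(1−u_t) − f·u_t = u_t·(1−s−f) + s.
Here 1−s−f = 0.679 and s = 0.014.
u_1 = 0.012000 × 0.679 + 0.014 = 0.022148.
u_2 = 0.022148 × 0.679 + 0.014 = 0.029038.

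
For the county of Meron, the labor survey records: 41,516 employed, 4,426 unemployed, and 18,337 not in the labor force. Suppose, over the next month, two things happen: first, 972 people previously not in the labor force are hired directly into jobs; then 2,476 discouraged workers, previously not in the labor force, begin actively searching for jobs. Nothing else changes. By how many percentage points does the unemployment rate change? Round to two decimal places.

Initially, labor force = 41,516 + 4,426 = 45,942, so u = 4,426/45,942 = 9.63%.
After the first change, employed and labor force both rise by 972; unemployed unchanged → E = 42,488, U = 4,426, labor force = 46,914.
After the second change, unemployed and labor force both rise by 2,476 → E = 42,488, U = 6,902, labor force = 49,390.
New unemployment rate = 6,902 / 49,390 = 13.97%.
Change = 13.97% − 9.63% = +4.34 percentage points.

The unemployment rate changes by +4.34 percentage points.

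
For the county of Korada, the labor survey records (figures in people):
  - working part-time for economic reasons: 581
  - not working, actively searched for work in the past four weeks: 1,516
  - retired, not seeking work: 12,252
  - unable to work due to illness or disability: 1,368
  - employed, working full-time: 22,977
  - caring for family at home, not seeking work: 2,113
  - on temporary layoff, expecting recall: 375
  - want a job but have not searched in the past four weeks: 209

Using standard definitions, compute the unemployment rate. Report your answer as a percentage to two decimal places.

Employed = 581 + 22,977 = 23,558 (anyone who worked, including part-time for economic reasons, counts as employed).
Unemployed = 1,516 + 375 = 1,891 (jobless and actively searching, or on temporary layoff).
Labor force = 23,558 + 1,891 = 25,449.
Unemployment rate = 1,891 / 25,449 = 7.43%.

Unemployment rate ≈ 7.43%.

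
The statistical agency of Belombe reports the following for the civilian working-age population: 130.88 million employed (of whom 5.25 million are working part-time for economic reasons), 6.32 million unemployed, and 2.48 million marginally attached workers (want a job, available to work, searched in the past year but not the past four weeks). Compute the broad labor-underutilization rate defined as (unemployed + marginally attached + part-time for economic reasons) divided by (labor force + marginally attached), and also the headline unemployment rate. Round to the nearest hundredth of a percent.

Broad underutilization rate ≈ 10.06%; headline unemployment rate ≈ 4.61%.

Labor force = 130.88 + 6.32 = 137.20 million.
Numerator = 6.32 + 2.48 + 5.25 = 14.05 million.
Denominator = 137.20 + 2.48 = 139.68 million.
Broad rate = 14.05 / 139.68 = 10.06%.
Headline unemployment rate = 6.32 / 137.20 = 4.61%.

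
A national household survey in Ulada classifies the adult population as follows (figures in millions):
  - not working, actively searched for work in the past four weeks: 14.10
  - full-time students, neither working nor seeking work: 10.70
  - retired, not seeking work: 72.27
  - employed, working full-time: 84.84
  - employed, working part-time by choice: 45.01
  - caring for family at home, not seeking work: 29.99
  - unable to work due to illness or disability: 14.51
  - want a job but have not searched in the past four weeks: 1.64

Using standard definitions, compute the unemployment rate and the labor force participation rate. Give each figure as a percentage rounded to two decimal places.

Employed = 84.84 + 45.01 = 129.85 million.
Unemployed = 14.10 million.
Labor force = 129.85 + 14.10 = 143.95 million.
Not in labor force = 10.70 + 72.27 + 29.99 + 14.51 + 1.64 = 129.11 million (those not working and not actively searching are outside the labor force — including those who want a job but have given up searching).
Civilian working-age population = 143.95 + 129.11 = 273.06 million.
Unemployment rate = 14.10 / 143.95 = 9.80%.
Labor force participation rate = 143.95 / 273.06 = 52.72%.

Unemployment rate ≈ 9.80%; labor force participation rate ≈ 52.72%.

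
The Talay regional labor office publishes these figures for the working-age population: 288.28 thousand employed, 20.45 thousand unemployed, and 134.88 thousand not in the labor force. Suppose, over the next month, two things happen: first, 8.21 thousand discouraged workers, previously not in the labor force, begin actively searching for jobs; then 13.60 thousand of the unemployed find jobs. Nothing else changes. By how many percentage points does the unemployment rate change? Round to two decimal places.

Initially, labor force = 288.28 + 20.45 = 308.73 thousand, so u = 20.45/308.73 = 6.62%.
After the first change, unemployed and labor force both rise by 8.21 → E = 288.28, U = 28.66, labor force = 316.94 thousand.
After the second change, unemployed falls and employed rises by 13.60; labor force unchanged → E = 301.88, U = 15.06, labor force = 316.94 thousand.
New unemployment rate = 15.06 / 316.94 = 4.75%.
Change = 4.75% − 6.62% = −1.87 percentage points.

The unemployment rate changes by −1.87 percentage points.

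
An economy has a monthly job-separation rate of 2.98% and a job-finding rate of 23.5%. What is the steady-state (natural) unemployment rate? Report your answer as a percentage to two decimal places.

Steady-state unemployment rate ≈ 11.25%.

At steady state the flows balance: s·E = f·U, so U/(E+U) = s/(s+f).
u* = 2.98 / (2.98 + 23.5) = 2.98 / 26.48 = 11.25%.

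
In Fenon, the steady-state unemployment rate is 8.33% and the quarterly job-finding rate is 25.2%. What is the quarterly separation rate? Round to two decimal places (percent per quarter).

Separation rate ≈ 2.29% per quarter.

From u* = s/(s+f): s = u·f/(1−u).
s = 0.0833 × 25.2 / (1 − 0.0833) = 2.0992 / 0.9167 ≈ 2.29% per quarter.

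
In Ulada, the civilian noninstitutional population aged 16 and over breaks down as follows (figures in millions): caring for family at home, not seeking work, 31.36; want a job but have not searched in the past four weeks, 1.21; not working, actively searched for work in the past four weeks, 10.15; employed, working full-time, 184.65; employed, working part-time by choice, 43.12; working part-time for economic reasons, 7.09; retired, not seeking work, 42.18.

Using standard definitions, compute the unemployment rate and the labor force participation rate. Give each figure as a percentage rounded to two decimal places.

Employed = 184.65 + 43.12 + 7.09 = 234.86 million (anyone who worked, including part-time for economic reasons, counts as employed).
Unemployed = 10.15 million.
Labor force = 234.86 + 10.15 = 245.01 million.
Not in labor force = 31.36 + 1.21 + 42.18 = 74.75 million (those not working and not actively searching are outside the labor force — including those who want a job but have given up searching).
Civilian working-age population = 245.01 + 74.75 = 319.76 million.
Unemployment rate = 10.15 / 245.01 = 4.14%.
Labor force participation rate = 245.01 / 319.76 = 76.62%.

Unemployment rate ≈ 4.14%; labor force participation rate ≈ 76.62%.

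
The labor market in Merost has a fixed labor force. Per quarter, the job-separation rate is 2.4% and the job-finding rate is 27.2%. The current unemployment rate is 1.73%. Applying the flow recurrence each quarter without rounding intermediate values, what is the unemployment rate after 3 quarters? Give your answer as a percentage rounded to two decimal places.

Unemployment rate after three quarters ≈ 5.88%.

With a fixed labor force, u_{t+1} = u_t + s·(1−u_t) − f·u_t = u_t·(1−s−f) + s.
Here 1−s−f = 0.704 and s = 0.024.
u_1 = 0.017300 × 0.704 + 0.024 = 0.036179.
u_2 = 0.036179 × 0.704 + 0.024 = 0.049470.
u_3 = 0.049470 × 0.704 + 0.024 = 0.058827.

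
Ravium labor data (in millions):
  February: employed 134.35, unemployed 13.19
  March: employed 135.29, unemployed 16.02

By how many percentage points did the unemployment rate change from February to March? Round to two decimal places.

February: labor force = 134.35 + 13.19 = 147.54; u = 13.19/147.54 = 8.94%.
March: labor force = 135.29 + 16.02 = 151.31; u = 16.02/151.31 = 10.59%.
Change = 10.59% − 8.94% = +1.65 pp.

The unemployment rate changed by +1.65 percentage points.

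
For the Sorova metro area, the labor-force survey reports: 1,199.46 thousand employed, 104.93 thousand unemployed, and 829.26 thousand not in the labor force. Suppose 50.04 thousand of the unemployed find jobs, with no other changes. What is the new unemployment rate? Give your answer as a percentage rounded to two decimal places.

New unemployment rate ≈ 4.21%.

Initially, labor force = 1,199.46 + 104.93 = 1,304.39 thousand, so u = 104.93/1,304.39 = 8.04%.
After the change, unemployed falls and employed rises by 50.04; labor force unchanged → E = 1,249.50, U = 54.89, labor force = 1,304.39 thousand.
New unemployment rate = 54.89 / 1,304.39 = 4.21%.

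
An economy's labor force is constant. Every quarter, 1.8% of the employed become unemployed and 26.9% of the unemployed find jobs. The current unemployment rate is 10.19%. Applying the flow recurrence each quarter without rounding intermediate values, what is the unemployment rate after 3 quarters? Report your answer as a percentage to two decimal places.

With a fixed labor force, u_{t+1} = u_t + s·(1−u_t) − f·u_t = u_t·(1−s−f) + s.
Here 1−s−f = 0.713 and s = 0.018.
u_1 = 0.101900 × 0.713 + 0.018 = 0.090655.
u_2 = 0.090655 × 0.713 + 0.018 = 0.082637.
u_3 = 0.082637 × 0.713 + 0.018 = 0.076920.

Unemployment rate after three quarters ≈ 7.69%.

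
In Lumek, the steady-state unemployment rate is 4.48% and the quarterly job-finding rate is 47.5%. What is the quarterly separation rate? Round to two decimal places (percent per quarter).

Separation rate ≈ 2.23% per quarter.

From u* = s/(s+f): s = u·f/(1−u).
s = 0.0448 × 47.5 / (1 − 0.0448) = 2.1280 / 0.9552 ≈ 2.23% per quarter.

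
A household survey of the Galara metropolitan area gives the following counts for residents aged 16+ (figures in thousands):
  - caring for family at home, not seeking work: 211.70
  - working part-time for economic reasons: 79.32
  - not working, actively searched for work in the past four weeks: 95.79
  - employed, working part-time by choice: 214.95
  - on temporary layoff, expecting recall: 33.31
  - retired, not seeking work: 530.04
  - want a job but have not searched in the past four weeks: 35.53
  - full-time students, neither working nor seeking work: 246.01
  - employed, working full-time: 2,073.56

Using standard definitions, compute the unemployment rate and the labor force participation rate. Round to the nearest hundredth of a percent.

Unemployment rate ≈ 5.17%; labor force participation rate ≈ 70.93%.

Employed = 79.32 + 214.95 + 2,073.56 = 2,367.83 thousand (anyone who worked, including part-time for economic reasons, counts as employed).
Unemployed = 95.79 + 33.31 = 129.10 thousand (jobless and actively searching, or on temporary layoff).
Labor force = 2,367.83 + 129.10 = 2,496.93 thousand.
Not in labor force = 211.70 + 530.04 + 35.53 + 246.01 = 1,023.28 thousand (those not working and not actively searching are outside the labor force — including those who want a job but have given up searching).
Civilian working-age population = 2,496.93 + 1,023.28 = 3,520.21 thousand.
Unemployment rate = 129.10 / 2,496.93 = 5.17%.
Labor force participation rate = 2,496.93 / 3,520.21 = 70.93%.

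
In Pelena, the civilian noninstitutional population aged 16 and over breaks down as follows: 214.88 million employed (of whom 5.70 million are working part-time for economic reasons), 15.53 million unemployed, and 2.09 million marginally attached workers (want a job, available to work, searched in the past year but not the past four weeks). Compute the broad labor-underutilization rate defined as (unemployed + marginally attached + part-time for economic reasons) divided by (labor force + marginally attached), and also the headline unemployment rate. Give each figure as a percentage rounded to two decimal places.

Broad underutilization rate ≈ 10.03%; headline unemployment rate ≈ 6.74%.

Labor force = 214.88 + 15.53 = 230.41 million.
Numerator = 15.53 + 2.09 + 5.70 = 23.32 million.
Denominator = 230.41 + 2.09 = 232.50 million.
Broad rate = 23.32 / 232.50 = 10.03%.
Headline unemployment rate = 15.53 / 230.41 = 6.74%.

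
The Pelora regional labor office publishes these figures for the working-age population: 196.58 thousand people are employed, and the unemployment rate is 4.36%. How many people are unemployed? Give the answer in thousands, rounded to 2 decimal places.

Let U be the number unemployed. The labor force is E + U, and U/(E+U) = 0.0436.
So U = 0.0436 × 196.58 / (1 − 0.0436) = 8.5709 / 0.9564 ≈ 8.96 thousand.

About 8.96 thousand are unemployed.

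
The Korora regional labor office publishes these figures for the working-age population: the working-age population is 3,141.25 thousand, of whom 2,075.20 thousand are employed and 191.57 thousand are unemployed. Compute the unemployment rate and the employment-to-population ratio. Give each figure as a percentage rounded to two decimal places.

Labor force = employed + unemployed = 2,075.20 + 191.57 = 2,266.77 thousand.
Unemployment rate = 191.57 / 2,266.77 = 8.45%.
Employment-population ratio = 2,075.20 / 3,141.25 = 66.06%.

Unemployment rate ≈ 8.45%; employment-population ratio ≈ 66.06%.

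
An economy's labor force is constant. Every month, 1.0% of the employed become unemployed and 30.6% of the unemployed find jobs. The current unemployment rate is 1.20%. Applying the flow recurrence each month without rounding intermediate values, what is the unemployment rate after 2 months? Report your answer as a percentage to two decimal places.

Unemployment rate after two months ≈ 2.25%.

With a fixed labor force, u_{t+1} = u_t + s·(1−u_t) − f·u_t = u_t·(1−s−f) + s.
Here 1−s−f = 0.684 and s = 0.010.
u_1 = 0.012000 × 0.684 + 0.010 = 0.018208.
u_2 = 0.018208 × 0.684 + 0.010 = 0.022454.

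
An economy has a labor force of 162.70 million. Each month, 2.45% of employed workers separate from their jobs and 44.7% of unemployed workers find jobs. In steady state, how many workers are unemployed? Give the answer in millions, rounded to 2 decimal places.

Steady-state unemployment rate u* = s/(s+f) = 2.45/(2.45+44.7) = 0.051962.
Unemployed = u* × labor force = 0.051962 × 162.70 ≈ 8.45 million.

About 8.45 million are unemployed in steady state.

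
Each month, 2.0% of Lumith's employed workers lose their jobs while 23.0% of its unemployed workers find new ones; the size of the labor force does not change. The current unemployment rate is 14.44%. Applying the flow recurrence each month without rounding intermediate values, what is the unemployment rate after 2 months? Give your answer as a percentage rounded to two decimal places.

Unemployment rate after two months ≈ 11.62%.

With a fixed labor force, u_{t+1} = u_t + s·(1−u_t) − f·u_t = u_t·(1−s−f) + s.
Here 1−s−f = 0.750 and s = 0.020.
u_1 = 0.144400 × 0.750 + 0.020 = 0.128300.
u_2 = 0.128300 × 0.750 + 0.020 = 0.116225.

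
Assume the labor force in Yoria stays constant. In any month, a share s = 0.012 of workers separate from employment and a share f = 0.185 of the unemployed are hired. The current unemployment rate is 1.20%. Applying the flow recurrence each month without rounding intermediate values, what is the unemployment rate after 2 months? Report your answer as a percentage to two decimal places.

With a fixed labor force, u_{t+1} = u_t + s·(1−u_t) − f·u_t = u_t·(1−s−f) + s.
Here 1−s−f = 0.803 and s = 0.012.
u_1 = 0.012000 × 0.803 + 0.012 = 0.021636.
u_2 = 0.021636 × 0.803 + 0.012 = 0.029374.

Unemployment rate after two months ≈ 2.94%.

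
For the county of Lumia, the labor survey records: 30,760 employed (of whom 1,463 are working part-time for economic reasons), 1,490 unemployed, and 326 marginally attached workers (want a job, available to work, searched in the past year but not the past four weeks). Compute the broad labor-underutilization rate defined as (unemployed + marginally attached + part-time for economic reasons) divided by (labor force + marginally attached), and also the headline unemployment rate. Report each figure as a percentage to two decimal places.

Broad underutilization rate ≈ 10.07%; headline unemployment rate ≈ 4.62%.

Labor force = 30,760 + 1,490 = 32,250.
Numerator = 1,490 + 326 + 1,463 = 3,279.
Denominator = 32,250 + 326 = 32,576.
Broad rate = 3,279 / 32,576 = 10.07%.
Headline unemployment rate = 1,490 / 32,250 = 4.62%.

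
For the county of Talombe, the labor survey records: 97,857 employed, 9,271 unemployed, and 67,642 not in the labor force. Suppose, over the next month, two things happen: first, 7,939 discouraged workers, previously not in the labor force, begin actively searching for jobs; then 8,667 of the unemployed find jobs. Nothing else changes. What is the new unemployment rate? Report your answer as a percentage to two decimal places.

New unemployment rate ≈ 7.42%.

Initially, labor force = 97,857 + 9,271 = 107,128, so u = 9,271/107,128 = 8.65%.
After the first change, unemployed and labor force both rise by 7,939 → E = 97,857, U = 17,210, labor force = 115,067.
After the second change, unemployed falls and employed rises by 8,667; labor force unchanged → E = 106,524, U = 8,543, labor force = 115,067.
New unemployment rate = 8,543 / 115,067 = 7.42%.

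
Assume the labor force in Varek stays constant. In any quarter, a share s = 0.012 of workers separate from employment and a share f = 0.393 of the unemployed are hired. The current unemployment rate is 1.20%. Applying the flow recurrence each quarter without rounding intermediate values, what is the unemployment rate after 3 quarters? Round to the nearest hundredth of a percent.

Unemployment rate after three quarters ≈ 2.59%.

With a fixed labor force, u_{t+1} = u_t + s·(1−u_t) − f·u_t = u_t·(1−s−f) + s.
Here 1−s−f = 0.595 and s = 0.012.
u_1 = 0.012000 × 0.595 + 0.012 = 0.019140.
u_2 = 0.019140 × 0.595 + 0.012 = 0.023388.
u_3 = 0.023388 × 0.595 + 0.012 = 0.025916.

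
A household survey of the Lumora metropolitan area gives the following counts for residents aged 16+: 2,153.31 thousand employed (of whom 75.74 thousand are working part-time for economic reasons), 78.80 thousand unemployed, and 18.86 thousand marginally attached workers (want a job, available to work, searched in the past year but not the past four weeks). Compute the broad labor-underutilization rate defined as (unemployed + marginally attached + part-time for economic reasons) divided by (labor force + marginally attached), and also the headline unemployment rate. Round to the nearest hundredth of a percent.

Broad underutilization rate ≈ 7.70%; headline unemployment rate ≈ 3.53%.

Labor force = 2,153.31 + 78.80 = 2,232.11 thousand.
Numerator = 78.80 + 18.86 + 75.74 = 173.40 thousand.
Denominator = 2,232.11 + 18.86 = 2,250.97 thousand.
Broad rate = 173.40 / 2,250.97 = 7.70%.
Headline unemployment rate = 78.80 / 2,232.11 = 3.53%.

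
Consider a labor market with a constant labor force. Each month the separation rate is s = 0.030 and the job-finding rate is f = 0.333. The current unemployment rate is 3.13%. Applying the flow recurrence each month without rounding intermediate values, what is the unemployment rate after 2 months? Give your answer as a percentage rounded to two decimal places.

Unemployment rate after two months ≈ 6.18%.

With a fixed labor force, u_{t+1} = u_t + s·(1−u_t) − f·u_t = u_t·(1−s−f) + s.
Here 1−s−f = 0.637 and s = 0.030.
u_1 = 0.031300 × 0.637 + 0.030 = 0.049938.
u_2 = 0.049938 × 0.637 + 0.030 = 0.061811.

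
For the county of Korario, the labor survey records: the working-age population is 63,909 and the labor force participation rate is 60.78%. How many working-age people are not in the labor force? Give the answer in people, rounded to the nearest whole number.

Share not in the labor force = 1 − 0.6078 = 0.3922.
Not in labor force = 0.3922 × 63,909 ≈ 25,065.

About 25,065 are not in the labor force.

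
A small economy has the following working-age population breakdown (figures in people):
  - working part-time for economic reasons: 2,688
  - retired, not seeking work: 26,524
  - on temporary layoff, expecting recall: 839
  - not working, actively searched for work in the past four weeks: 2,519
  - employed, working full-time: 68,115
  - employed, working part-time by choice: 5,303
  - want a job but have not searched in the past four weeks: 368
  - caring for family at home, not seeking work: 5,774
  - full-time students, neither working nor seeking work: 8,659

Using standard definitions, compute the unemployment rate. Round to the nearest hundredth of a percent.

Unemployment rate ≈ 4.23%.

Employed = 2,688 + 68,115 + 5,303 = 76,106 (anyone who worked, including part-time for economic reasons, counts as employed).
Unemployed = 839 + 2,519 = 3,358 (jobless and actively searching, or on temporary layoff).
Labor force = 76,106 + 3,358 = 79,464.
Unemployment rate = 3,358 / 79,464 = 4.23%.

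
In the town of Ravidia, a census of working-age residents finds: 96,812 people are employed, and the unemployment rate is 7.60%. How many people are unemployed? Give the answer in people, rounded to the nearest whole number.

About 7,963 are unemployed.

Let U be the number unemployed. The labor force is E + U, and U/(E+U) = 0.0760.
So U = 0.0760 × 96,812 / (1 − 0.0760) = 7357.71 / 0.9240 ≈ 7,963.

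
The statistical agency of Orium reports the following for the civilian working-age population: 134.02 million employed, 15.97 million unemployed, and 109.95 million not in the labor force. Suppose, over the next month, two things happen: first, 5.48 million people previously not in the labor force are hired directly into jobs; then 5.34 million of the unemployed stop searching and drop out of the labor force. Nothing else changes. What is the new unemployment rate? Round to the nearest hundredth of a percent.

New unemployment rate ≈ 7.08%.

Initially, labor force = 134.02 + 15.97 = 149.99 million, so u = 15.97/149.99 = 10.65%.
After the first change, employed and labor force both rise by 5.48; unemployed unchanged → E = 139.50, U = 15.97, labor force = 155.47 million.
After the second change, unemployed and labor force both fall by 5.34 → E = 139.50, U = 10.63, labor force = 150.13 million.
New unemployment rate = 10.63 / 150.13 = 7.08%.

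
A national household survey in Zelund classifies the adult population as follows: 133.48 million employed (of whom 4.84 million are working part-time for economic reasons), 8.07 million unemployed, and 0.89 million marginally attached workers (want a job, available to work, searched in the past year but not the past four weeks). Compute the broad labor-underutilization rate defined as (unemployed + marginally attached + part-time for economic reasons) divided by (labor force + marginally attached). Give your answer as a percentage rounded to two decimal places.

Broad underutilization rate ≈ 9.69%.

Labor force = 133.48 + 8.07 = 141.55 million.
Numerator = 8.07 + 0.89 + 4.84 = 13.80 million.
Denominator = 141.55 + 0.89 = 142.44 million.
Broad rate = 13.80 / 142.44 = 9.69%.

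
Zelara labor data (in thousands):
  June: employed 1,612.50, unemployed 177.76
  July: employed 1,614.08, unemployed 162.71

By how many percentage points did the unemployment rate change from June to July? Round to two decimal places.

June: labor force = 1,612.50 + 177.76 = 1,790.26; u = 177.76/1,790.26 = 9.93%.
July: labor force = 1,614.08 + 162.71 = 1,776.79; u = 162.71/1,776.79 = 9.16%.
Change = 9.16% − 9.93% = −0.77 pp.

The unemployment rate changed by −0.77 percentage points.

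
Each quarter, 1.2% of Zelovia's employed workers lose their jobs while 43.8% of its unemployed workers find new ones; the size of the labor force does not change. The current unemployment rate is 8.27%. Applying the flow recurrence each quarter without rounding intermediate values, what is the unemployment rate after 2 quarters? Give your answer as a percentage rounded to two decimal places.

Unemployment rate after two quarters ≈ 4.36%.

With a fixed labor force, u_{t+1} = u_t + s·(1−u_t) − f·u_t = u_t·(1−s−f) + s.
Here 1−s−f = 0.550 and s = 0.012.
u_1 = 0.082700 × 0.550 + 0.012 = 0.057485.
u_2 = 0.057485 × 0.550 + 0.012 = 0.043617.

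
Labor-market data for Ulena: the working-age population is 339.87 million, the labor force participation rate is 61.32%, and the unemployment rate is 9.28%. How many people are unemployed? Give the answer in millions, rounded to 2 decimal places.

About 19.34 million are unemployed.

Labor force = 0.6132 × 339.87 = 208.41 million.
Unemployed = 0.0928 × 208.41 ≈ 19.34 million.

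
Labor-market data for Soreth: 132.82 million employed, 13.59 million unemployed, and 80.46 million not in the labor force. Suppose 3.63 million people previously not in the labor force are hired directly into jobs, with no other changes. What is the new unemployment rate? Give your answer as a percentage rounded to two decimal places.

Initially, labor force = 132.82 + 13.59 = 146.41 million, so u = 13.59/146.41 = 9.28%.
After the change, employed and labor force both rise by 3.63; unemployed unchanged → E = 136.45, U = 13.59, labor force = 150.04 million.
New unemployment rate = 13.59 / 150.04 = 9.06%.

New unemployment rate ≈ 9.06%.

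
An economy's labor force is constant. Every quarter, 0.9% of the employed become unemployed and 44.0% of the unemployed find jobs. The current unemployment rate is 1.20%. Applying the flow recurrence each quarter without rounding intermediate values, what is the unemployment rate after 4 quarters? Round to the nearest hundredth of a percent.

With a fixed labor force, u_{t+1} = u_t + s·(1−u_t) − f·u_t = u_t·(1−s−f) + s.
Here 1−s−f = 0.551 and s = 0.009.
u_1 = 0.012000 × 0.551 + 0.009 = 0.015612.
u_2 = 0.015612 × 0.551 + 0.009 = 0.017602.
u_3 = 0.017602 × 0.551 + 0.009 = 0.018699.
u_4 = 0.018699 × 0.551 + 0.009 = 0.019303.

Unemployment rate after four quarters ≈ 1.93%.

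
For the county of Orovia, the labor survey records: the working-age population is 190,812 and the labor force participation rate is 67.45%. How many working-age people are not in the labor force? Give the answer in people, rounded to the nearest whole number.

Share not in the labor force = 1 − 0.6745 = 0.3255.
Not in labor force = 0.3255 × 190,812 ≈ 62,109.

About 62,109 are not in the labor force.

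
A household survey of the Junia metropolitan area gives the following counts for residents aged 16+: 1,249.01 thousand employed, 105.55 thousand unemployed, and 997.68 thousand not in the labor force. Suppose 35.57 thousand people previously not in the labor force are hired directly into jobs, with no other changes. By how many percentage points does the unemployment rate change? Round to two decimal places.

The unemployment rate changes by −0.20 percentage points.

Initially, labor force = 1,249.01 + 105.55 = 1,354.56 thousand, so u = 105.55/1,354.56 = 7.79%.
After the change, employed and labor force both rise by 35.57; unemployed unchanged → E = 1,284.58, U = 105.55, labor force = 1,390.13 thousand.
New unemployment rate = 105.55 / 1,390.13 = 7.59%.
Change = 7.59% − 7.79% = −0.20 percentage points.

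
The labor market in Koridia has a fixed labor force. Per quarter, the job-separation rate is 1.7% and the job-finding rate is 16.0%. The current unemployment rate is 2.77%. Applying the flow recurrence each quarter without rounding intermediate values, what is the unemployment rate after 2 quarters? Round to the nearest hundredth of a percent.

Unemployment rate after two quarters ≈ 4.98%.

With a fixed labor force, u_{t+1} = u_t + s·(1−u_t) − f·u_t = u_t·(1−s−f) + s.
Here 1−s−f = 0.823 and s = 0.017.
u_1 = 0.027700 × 0.823 + 0.017 = 0.039797.
u_2 = 0.039797 × 0.823 + 0.017 = 0.049753.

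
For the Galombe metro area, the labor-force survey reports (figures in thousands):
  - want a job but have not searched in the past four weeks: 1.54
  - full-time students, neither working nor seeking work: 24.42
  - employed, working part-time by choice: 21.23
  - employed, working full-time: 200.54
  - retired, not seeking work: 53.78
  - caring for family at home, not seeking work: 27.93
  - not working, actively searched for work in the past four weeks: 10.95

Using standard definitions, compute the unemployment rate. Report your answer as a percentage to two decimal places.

Employed = 21.23 + 200.54 = 221.77 thousand.
Unemployed = 10.95 thousand.
Labor force = 221.77 + 10.95 = 232.72 thousand.
Unemployment rate = 10.95 / 232.72 = 4.71%.

Unemployment rate ≈ 4.71%.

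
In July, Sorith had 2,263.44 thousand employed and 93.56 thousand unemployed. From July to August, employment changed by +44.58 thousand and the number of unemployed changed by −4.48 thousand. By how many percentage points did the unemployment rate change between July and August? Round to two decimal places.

July: labor force = 2,263.44 + 93.56 = 2,357.00; u = 93.56/2,357.00 = 3.97%.
August: labor force = 2,308.02 + 89.08 = 2,397.10; u = 89.08/2,397.10 = 3.72%.
Change = 3.72% − 3.97% = −0.25 pp.

The unemployment rate changed by −0.25 percentage points.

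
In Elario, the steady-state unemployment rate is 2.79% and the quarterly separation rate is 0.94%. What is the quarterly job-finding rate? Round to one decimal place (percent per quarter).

From u* = s/(s+f): f = s·(1−u)/u.
f = 0.94 × (1 − 0.0279) / 0.0279 = 0.9138 / 0.0279 ≈ 32.8% per quarter.

Job-finding rate ≈ 32.8% per quarter.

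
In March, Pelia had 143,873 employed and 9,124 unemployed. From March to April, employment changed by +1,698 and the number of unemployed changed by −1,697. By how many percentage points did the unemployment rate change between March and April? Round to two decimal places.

March: labor force = 143,873 + 9,124 = 152,997; u = 9,124/152,997 = 5.96%.
April: labor force = 145,571 + 7,427 = 152,998; u = 7,427/152,998 = 4.85%.
Change = 4.85% − 5.96% = −1.11 pp.

The unemployment rate changed by −1.11 percentage points.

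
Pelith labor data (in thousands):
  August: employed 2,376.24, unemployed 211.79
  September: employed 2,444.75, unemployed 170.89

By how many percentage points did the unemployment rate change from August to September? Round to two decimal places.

August: labor force = 2,376.24 + 211.79 = 2,588.03; u = 211.79/2,588.03 = 8.18%.
September: labor force = 2,444.75 + 170.89 = 2,615.64; u = 170.89/2,615.64 = 6.53%.
Change = 6.53% − 8.18% = −1.65 pp.

The unemployment rate changed by −1.65 percentage points.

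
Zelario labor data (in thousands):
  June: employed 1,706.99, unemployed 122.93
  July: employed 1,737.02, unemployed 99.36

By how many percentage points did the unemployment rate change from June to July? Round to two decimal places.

The unemployment rate changed by −1.31 percentage points.

June: labor force = 1,706.99 + 122.93 = 1,829.92; u = 122.93/1,829.92 = 6.72%.
July: labor force = 1,737.02 + 99.36 = 1,836.38; u = 99.36/1,836.38 = 5.41%.
Change = 5.41% − 6.72% = −1.31 pp.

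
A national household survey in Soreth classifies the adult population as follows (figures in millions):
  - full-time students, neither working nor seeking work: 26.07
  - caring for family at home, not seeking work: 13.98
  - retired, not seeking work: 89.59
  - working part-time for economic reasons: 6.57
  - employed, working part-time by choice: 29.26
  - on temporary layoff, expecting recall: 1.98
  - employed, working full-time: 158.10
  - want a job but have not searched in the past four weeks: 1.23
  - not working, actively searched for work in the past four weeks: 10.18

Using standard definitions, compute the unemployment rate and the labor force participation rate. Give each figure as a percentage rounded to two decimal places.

Unemployment rate ≈ 5.90%; labor force participation rate ≈ 61.16%.

Employed = 6.57 + 29.26 + 158.10 = 193.93 million (anyone who worked, including part-time for economic reasons, counts as employed).
Unemployed = 1.98 + 10.18 = 12.16 million (jobless and actively searching, or on temporary layoff).
Labor force = 193.93 + 12.16 = 206.09 million.
Not in labor force = 26.07 + 13.98 + 89.59 + 1.23 = 130.87 million (those not working and not actively searching are outside the labor force — including those who want a job but have given up searching).
Civilian working-age population = 206.09 + 130.87 = 336.96 million.
Unemployment rate = 12.16 / 206.09 = 5.90%.
Labor force participation rate = 206.09 / 336.96 = 61.16%.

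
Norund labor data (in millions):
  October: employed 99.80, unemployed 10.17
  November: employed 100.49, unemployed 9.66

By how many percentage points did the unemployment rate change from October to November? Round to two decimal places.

The unemployment rate changed by −0.48 percentage points.

October: labor force = 99.80 + 10.17 = 109.97; u = 10.17/109.97 = 9.25%.
November: labor force = 100.49 + 9.66 = 110.15; u = 9.66/110.15 = 8.77%.
Change = 8.77% − 9.25% = −0.48 pp.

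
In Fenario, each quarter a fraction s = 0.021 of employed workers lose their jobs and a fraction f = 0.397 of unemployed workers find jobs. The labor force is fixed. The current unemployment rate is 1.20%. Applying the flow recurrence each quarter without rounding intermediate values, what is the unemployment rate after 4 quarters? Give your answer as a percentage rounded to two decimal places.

With a fixed labor force, u_{t+1} = u_t + s·(1−u_t) − f·u_t = u_t·(1−s−f) + s.
Here 1−s−f = 0.582 and s = 0.021.
u_1 = 0.012000 × 0.582 + 0.021 = 0.027984.
u_2 = 0.027984 × 0.582 + 0.021 = 0.037287.
u_3 = 0.037287 × 0.582 + 0.021 = 0.042701.
u_4 = 0.042701 × 0.582 + 0.021 = 0.045852.

Unemployment rate after four quarters ≈ 4.59%.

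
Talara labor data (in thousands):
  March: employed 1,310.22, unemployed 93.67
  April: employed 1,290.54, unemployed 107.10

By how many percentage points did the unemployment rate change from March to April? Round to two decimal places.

The unemployment rate changed by +0.99 percentage points.

March: labor force = 1,310.22 + 93.67 = 1,403.89; u = 93.67/1,403.89 = 6.67%.
April: labor force = 1,290.54 + 107.10 = 1,397.64; u = 107.10/1,397.64 = 7.66%.
Change = 7.66% − 6.67% = +0.99 pp.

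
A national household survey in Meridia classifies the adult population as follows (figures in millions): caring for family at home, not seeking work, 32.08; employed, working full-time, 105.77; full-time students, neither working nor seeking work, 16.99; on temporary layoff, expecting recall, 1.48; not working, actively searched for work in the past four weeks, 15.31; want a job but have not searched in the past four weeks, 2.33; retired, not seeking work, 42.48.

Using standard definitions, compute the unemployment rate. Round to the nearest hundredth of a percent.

Employed = 105.77 million.
Unemployed = 1.48 + 15.31 = 16.79 million (jobless and actively searching, or on temporary layoff).
Labor force = 105.77 + 16.79 = 122.56 million.
Unemployment rate = 16.79 / 122.56 = 13.70%.

Unemployment rate ≈ 13.70%.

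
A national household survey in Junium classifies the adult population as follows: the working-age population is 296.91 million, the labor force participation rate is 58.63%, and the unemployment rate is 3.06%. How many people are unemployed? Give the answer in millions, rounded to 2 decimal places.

About 5.33 million are unemployed.

Labor force = 0.5863 × 296.91 = 174.08 million.
Unemployed = 0.0306 × 174.08 ≈ 5.33 million.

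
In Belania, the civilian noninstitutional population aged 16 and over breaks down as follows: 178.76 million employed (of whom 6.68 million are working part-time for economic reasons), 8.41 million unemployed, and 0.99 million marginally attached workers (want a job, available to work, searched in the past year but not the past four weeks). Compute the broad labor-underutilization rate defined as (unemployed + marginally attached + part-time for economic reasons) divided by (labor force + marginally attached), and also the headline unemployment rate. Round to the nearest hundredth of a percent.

Broad underutilization rate ≈ 8.55%; headline unemployment rate ≈ 4.49%.

Labor force = 178.76 + 8.41 = 187.17 million.
Numerator = 8.41 + 0.99 + 6.68 = 16.08 million.
Denominator = 187.17 + 0.99 = 188.16 million.
Broad rate = 16.08 / 188.16 = 8.55%.
Headline unemployment rate = 8.41 / 187.17 = 4.49%.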